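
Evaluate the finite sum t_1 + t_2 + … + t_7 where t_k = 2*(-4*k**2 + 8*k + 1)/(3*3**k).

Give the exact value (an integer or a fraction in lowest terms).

Σ = 2410/6561

t_(k+1)/t_k = (4*k**2 - 5)/(3*(4*k**2 - 8*k - 1)).
Normal form (A,B,C) = (1/3, 1, k**2 - 2*k - 1/4).
f must satisfy (1/3)·f(k+1) − (1)·f(k) = k**2 - 2*k - 1/4.
Bound: deg f ≤ 2.
Solve for f: f(k) = -3*(4*k**2 - 4*k - 1)/8 (degree 2 ≤ 2).
So s_k = (B(k−1)f/C)·t_k = (-3*(4*k**2 - 4*k - 1)/(2*(4*k**2 - 8*k - 1)))·t_k = (4*k**2 - 4*k - 1)/3**k.
Verify: 2*(-4*k**2 + 8*k + 1)/(3*3**k) matches t_k.
Telescoping: Σ = s_(8) − s_(1) = 223/6561 − (-1/3) = 2410/6561.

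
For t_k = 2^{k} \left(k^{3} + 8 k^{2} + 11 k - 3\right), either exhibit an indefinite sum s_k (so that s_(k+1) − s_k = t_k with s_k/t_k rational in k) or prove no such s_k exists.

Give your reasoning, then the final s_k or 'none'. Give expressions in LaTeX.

r(k) = 2*(k**3 + 11*k**2 + 30*k + 17)/(k**3 + 8*k**2 + 11*k - 3) after simplifying.
Take A(k)=2, B(k)=1, C(k)=k**3 + 8*k**2 + 11*k - 3.
Need (2)·f(k+1) − (1)·f(k) = k**3 + 8*k**2 + 11*k - 3.
From deg A=0, deg B=0, deg C=3: d=3.
A polynomial solution: f(k) = k**3 + 2*k**2 - 3*k - 3.
R(k) = B(k−1)·f(k)/C(k) = (k**3 + 2*k**2 - 3*k - 3)/(k**3 + 8*k**2 + 11*k - 3); s_k = R·t_k = 2**k*(k**3 + 2*k**2 - 3*k - 3).
s_(k+1) − s_k = 2**k*(k**3 + 8*k**2 + 11*k - 3) = t_k.

s_k = 2^{k} \left(k^{3} + 2 k^{2} - 3 k - 3\right)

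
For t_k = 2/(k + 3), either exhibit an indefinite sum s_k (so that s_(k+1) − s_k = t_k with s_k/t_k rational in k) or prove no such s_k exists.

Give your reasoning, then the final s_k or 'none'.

Ratio r(k) = (k + 3)/(k + 4).
Take A(k)=k + 3, B(k)=k + 4, C(k)=1.
f must satisfy (k + 3)·f(k+1) − (k + 3)·f(k) = 1.
deg f ≤ 0 (via 1,1,0).
f = c0 ⇒ A·f(k+1) − B(k−1)·f(k) − C = -1. The system {-1 = 0} is inconsistent; no antidifference.

none (Gosper's algorithm certifies no s_k)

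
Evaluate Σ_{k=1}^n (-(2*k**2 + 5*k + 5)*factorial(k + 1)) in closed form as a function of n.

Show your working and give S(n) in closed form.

Ratio r(k) = (k + 2)*(5*k + 2*(k + 1)**2 + 10)/(2*k**2 + 5*k + 5).
Normal form (A,B,C) = (k + 2, 1, k**2 + 5*k/2 + 5/2).
Solve (k + 2)·f(k+1) − (1)·f(k) = k**2 + 5*k/2 + 5/2.
Degrees (1,0,2) ⇒ d ≤ 1.
A polynomial solution: f(k) = (2*k + 1)/2.
Get s_k = R·t_k = -(2*k + 1)*factorial(k + 1) with R(k) = B(k−1)f(k)/C(k) = (2*k + 1)/(2*k**2 + 5*k + 5).
Δs = -(2*k**2 + 5*k + 5)*factorial(k + 1), as required.
Σ_(k=1)^n t_k = s_(n+1) − s_(1) = (-(2*n + 3)*factorial(n + 2)) − (-6), i.e. -2*n*factorial(n + 2) - 3*factorial(n + 2) + 6.

S(n) = -2*n*factorial(n + 2) - 3*factorial(n + 2) + 6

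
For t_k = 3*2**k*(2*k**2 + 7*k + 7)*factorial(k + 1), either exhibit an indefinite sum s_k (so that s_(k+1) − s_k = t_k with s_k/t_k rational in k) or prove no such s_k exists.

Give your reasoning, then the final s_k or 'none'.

t_(k+1)/t_k = 2*(2*k**3 + 15*k**2 + 38*k + 32)/(2*k**2 + 7*k + 7).
Gosper form: A/B · C(k+1)/C(k) with A=2*k + 4, B=1, C=k**2 + 7*k/2 + 7/2.
Solve (2*k + 4)·f(k+1) − (1)·f(k) = k**2 + 7*k/2 + 7/2.
deg f ≤ 1 (via 1,0,2).
A polynomial solution: f(k) = (k + 1)/2.
Get s_k = R·t_k = 3*2**k*(k + 1)*factorial(k + 1) with R(k) = B(k−1)f(k)/C(k) = (k + 1)/(2*k**2 + 7*k + 7).
Check: Δs_k = 3*2**k*(2*k**2 + 7*k + 7)*factorial(k + 1). ✓

s_k = 3*2**k*(k + 1)*factorial(k + 1)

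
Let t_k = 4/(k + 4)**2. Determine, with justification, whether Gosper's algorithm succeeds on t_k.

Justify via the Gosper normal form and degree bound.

The ratio is (k + 4)**2/(k + 5)**2.
Take A(k)=k**2 + 8*k + 16, B(k)=k**2 + 10*k + 25, C(k)=1.
Need (k**2 + 8*k + 16)·f(k+1) − (k**2 + 8*k + 16)·f(k) = 1.
Degrees (2,2,0) ⇒ d ≤ 0.
f = c0 ⇒ A·f(k+1) − B(k−1)·f(k) − C = -1. The system {-1 = 0} is inconsistent; no antidifference.

No — t_k has no hypergeometric antidifference.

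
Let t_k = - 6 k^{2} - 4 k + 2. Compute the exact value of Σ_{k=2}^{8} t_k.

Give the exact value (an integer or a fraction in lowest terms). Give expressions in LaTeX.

t_(k+1)/t_k = (3*k**2 + 8*k + 4)/(3*k**2 + 2*k - 1).
Normal form (A,B,C) = (1, 1, k**2 + 2*k/3 - 1/3).
Key eq: (1)·f(k+1) = (1)·f(k) + (k**2 + 2*k/3 - 1/3).
deg f ≤ 3 (via 0,0,2).
Match coefficients ⇒ f(k) = k*(k + 1)*(2*k - 3)/6.
Get s_k = R·t_k = k*(-2*k**2 + k + 3) with R(k) = B(k−1)f(k)/C(k) = k*(2*k - 3)/(2*(3*k - 1)).
Verify: -6*k**2 - 4*k + 2 matches t_k.
Evaluate s at k=9 and k=2: -1350 and -6; difference -1344.

Σ = -1344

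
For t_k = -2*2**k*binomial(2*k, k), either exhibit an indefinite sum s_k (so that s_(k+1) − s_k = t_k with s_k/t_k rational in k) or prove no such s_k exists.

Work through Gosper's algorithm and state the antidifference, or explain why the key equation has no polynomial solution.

none — t_k is not Gosper-summable

The ratio is 4*(2*k + 1)/(k + 1).
A = 8*k + 4, B = k + 1, C = 1.
Need (8*k + 4)·f(k+1) − (k)·f(k) = 1.
Degrees (1,1,0) ⇒ d ≤ -1.
deg f ≤ -1 is impossible — no certificate.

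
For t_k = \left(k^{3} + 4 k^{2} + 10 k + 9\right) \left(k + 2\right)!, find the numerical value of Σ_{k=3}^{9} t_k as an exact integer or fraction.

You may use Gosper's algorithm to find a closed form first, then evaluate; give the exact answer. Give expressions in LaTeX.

Σ = 49337163360

Step 1: r(k) = (k**4 + 10*k**3 + 42*k**2 + 87*k + 72)/(k**3 + 4*k**2 + 10*k + 9).
Normal form (A,B,C) = (k + 3, 1, k**3 + 4*k**2 + 10*k + 9).
Solve (k + 3)·f(k+1) − (1)·f(k) = k**3 + 4*k**2 + 10*k + 9.
deg f ≤ 2 (via 1,0,3).
A polynomial solution: f(k) = k**2 + 3.
So s_k = (B(k−1)f/C)·t_k = ((k**2 + 3)/(k**3 + 4*k**2 + 10*k + 9))·t_k = (k**2 + 3)*factorial(k + 2).
Verify: (k**3 + 4*k**2 + 10*k + 9)*factorial(k + 2) matches t_k.
Evaluate s at k=10 and k=3: 49337164800 and 1440; difference 49337163360.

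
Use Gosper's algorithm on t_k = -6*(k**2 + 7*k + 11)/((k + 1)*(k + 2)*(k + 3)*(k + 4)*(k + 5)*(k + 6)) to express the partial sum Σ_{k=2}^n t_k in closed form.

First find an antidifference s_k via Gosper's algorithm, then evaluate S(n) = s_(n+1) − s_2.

Step 1: r(k) = (k + 1)*(7*k + (k + 1)**2 + 18)/((k + 7)*(k**2 + 7*k + 11)).
Normal form (A,B,C) = (k + 1, k + 7, k**2 + 7*k + 11).
Set up (k + 1)·f(k+1) − (k + 6)·f(k) − (k**2 + 7*k + 11) = 0.
Degrees (1,1,2) ⇒ d ≤ 5.
A polynomial solution: f(k) = k*(k + 2)*(k + 4)*(k**2 + 9*k + 23)/45.
So s_k = (B(k−1)f/C)·t_k = (k*(k + 2)*(k + 4)*(k + 6)*(k**2 + 9*k + 23)/(45*(k**2 + 7*k + 11)))·t_k = 2*k*(-k**2 - 9*k - 23)/(15*(k**3 + 9*k**2 + 23*k + 15)).
Check: Δs_k = 6*(-k**2 - 7*k - 11)/(k**6 + 21*k**5 + 175*k**4 + 735*k**3 + 1624*k**2 + 1764*k + 720). ✓
Telescope: S(n) = s_(n+1) − s_(2) = 2*(-n**3 - 12*n**2 - 44*n - 33)/(15*(n**3 + 12*n**2 + 44*n + 48)) − (-4/35) = 2*(-n**3 - 12*n**2 - 44*n + 57)/(105*(n**3 + 12*n**2 + 44*n + 48)).

S(n) = 2*(-n**3 - 12*n**2 - 44*n + 57)/(105*(n**3 + 12*n**2 + 44*n + 48))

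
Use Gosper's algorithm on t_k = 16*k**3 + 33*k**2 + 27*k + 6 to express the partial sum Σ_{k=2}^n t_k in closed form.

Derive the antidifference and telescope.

S(n) = 4*n**4 + 19*n**3 + 34*n**2 + 25*n - 82

Ratio r(k) = (16*k**3 + 81*k**2 + 141*k + 82)/(16*k**3 + 33*k**2 + 27*k + 6).
So A=1 and B=1, with C=k**3 + 33*k**2/16 + 27*k/16 + 3/8.
f must satisfy (1)·f(k+1) − (1)·f(k) = k**3 + 33*k**2/16 + 27*k/16 + 3/8.
Degrees (0,0,3) ⇒ d ≤ 4.
Solve for f: f(k) = k*(4*k**3 + 3*k**2 + k - 2)/16 (degree 4 ≤ 4).
So s_k = (B(k−1)f/C)·t_k = (k*(4*k**3 + 3*k**2 + k - 2)/(16*k**3 + 33*k**2 + 27*k + 6))·t_k = k*(4*k**3 + 3*k**2 + k - 2).
Check: Δs_k = 16*k**3 + 33*k**2 + 27*k + 6. ✓
s_(n+1) = 4*n**4 + 19*n**3 + 34*n**2 + 25*n + 6 and s_(2) = 88, so S(n) = 4*n**4 + 19*n**3 + 34*n**2 + 25*n - 82.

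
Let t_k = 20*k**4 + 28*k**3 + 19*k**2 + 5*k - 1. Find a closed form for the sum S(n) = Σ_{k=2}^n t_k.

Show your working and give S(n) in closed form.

S(n) = 4*n**5 + 17*n**4 + 27*n**3 + 19*n**2 + 4*n - 71

Step 1: r(k) = (20*k**4 + 108*k**3 + 223*k**2 + 207*k + 71)/(20*k**4 + 28*k**3 + 19*k**2 + 5*k - 1).
Take A(k)=1, B(k)=1, C(k)=k**4 + 7*k**3/5 + 19*k**2/20 + k/4 - 1/20.
f must satisfy (1)·f(k+1) − (1)·f(k) = k**4 + 7*k**3/5 + 19*k**2/20 + k/4 - 1/20.
d = 5 from the (0,0,4) case.
Match coefficients ⇒ f(k) = k*(4*k**4 - 3*k**3 - k**2 - 1)/20.
Then R = B(k−1)f/C = k*(4*k**4 - 3*k**3 - k**2 - 1)/(20*k**4 + 28*k**3 + 19*k**2 + 5*k - 1), so s_k = R(k)·t_k = 4*k**5 - 3*k**4 - k**3 - k.
Δs = 20*k**4 + 28*k**3 + 19*k**2 + 5*k - 1, as required.
Evaluate: s_(n+1) = 4*n**5 + 17*n**4 + 27*n**3 + 19*n**2 + 4*n - 1; subtract s_(2) = 70 ⇒ S(n) = 4*n**5 + 17*n**4 + 27*n**3 + 19*n**2 + 4*n - 71.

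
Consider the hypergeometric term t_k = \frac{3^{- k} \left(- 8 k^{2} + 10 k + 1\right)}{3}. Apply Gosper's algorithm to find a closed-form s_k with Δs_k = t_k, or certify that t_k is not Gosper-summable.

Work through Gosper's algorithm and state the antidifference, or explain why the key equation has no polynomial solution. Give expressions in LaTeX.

t_(k+1)/t_k = (8*k**2 + 6*k - 3)/(3*(8*k**2 - 10*k - 1)).
Take A(k)=1/3, B(k)=1, C(k)=k**2 - 5*k/4 - 1/8.
Set up (1/3)·f(k+1) − (1)·f(k) − (k**2 - 5*k/4 - 1/8) = 0.
Degrees (0,0,2) ⇒ d ≤ 2.
A polynomial solution: f(k) = -3*(4*k**2 - k + 1)/8.
Then R = B(k−1)f/C = -3*(4*k**2 - k + 1)/(8*k**2 - 10*k - 1), so s_k = R(k)·t_k = (4*k**2 - k + 1)/3**k.
s_(k+1) − s_k = (-8*k**2 + 10*k + 1)/(3*3**k) = t_k.

s_k = 3^{- k} \left(4 k^{2} - k + 1\right)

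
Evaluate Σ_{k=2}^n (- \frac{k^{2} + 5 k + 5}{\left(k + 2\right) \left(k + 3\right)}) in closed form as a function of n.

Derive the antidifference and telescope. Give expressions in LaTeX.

S(n) = \frac{- 4 n^{2} - 7 n + 11}{4 \left(n + 3\right)}

r(k) = (k + 2)*(5*k + (k + 1)**2 + 10)/((k + 4)*(k**2 + 5*k + 5)) after simplifying.
So A=k + 2 and B=k + 4, with C=k**2 + 5*k + 5.
Need (k + 2)·f(k+1) − (k + 3)·f(k) = k**2 + 5*k + 5.
From deg A=1, deg B=1, deg C=2: d=2.
Match coefficients ⇒ f(k) = k*(2*k + 3)/2.
Get s_k = R·t_k = k*(-2*k - 3)/(2*(k + 2)) with R(k) = B(k−1)f(k)/C(k) = k*(k + 3)*(2*k + 3)/(2*(k**2 + 5*k + 5)).
Verify: (-k**2 - 5*k - 5)/(k**2 + 5*k + 6) matches t_k.
s_(n+1) = (-2*n**2 - 7*n - 5)/(2*(n + 3)) and s_(2) = -7/4, so S(n) = (-4*n**2 - 7*n + 11)/(4*(n + 3)).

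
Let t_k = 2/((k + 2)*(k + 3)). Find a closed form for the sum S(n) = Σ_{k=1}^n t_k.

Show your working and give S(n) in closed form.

Step 1: r(k) = (k + 2)/(k + 4).
Normal form (A,B,C) = (k + 2, k + 4, 1).
Need (k + 2)·f(k+1) − (k + 3)·f(k) = 1.
d = 1 from the (1,1,0) case.
Solving with deg f ≤ 1: f(k) = k/2.
Then R = B(k−1)f/C = k*(k + 3)/2, so s_k = R(k)·t_k = k/(k + 2).
Check: Δs_k = 2/(k**2 + 5*k + 6). ✓
Σ_(k=1)^n t_k = s_(n+1) − s_(1) = ((n + 1)/(n + 3)) − (1/3), i.e. 2*n/(3*(n + 3)).

S(n) = 2*n/(3*(n + 3))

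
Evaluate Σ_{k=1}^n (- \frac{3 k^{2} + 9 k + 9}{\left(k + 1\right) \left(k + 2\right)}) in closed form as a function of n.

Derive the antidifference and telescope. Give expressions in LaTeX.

r(k) = (k + 1)*(3*k + (k + 1)**2 + 6)/((k + 3)*(k**2 + 3*k + 3)) after simplifying.
A = k + 1, B = k + 3, C = k**2 + 3*k + 3.
Set up (k + 1)·f(k+1) − (k + 2)·f(k) − (k**2 + 3*k + 3) = 0.
Degrees (1,1,2) ⇒ d ≤ 2.
Coefficient equations give f(k) = k*(k + 2).
So s_k = (B(k−1)f/C)·t_k = (k*(k + 2)**2/(k**2 + 3*k + 3))·t_k = -3*k*(k + 2)/(k + 1).
Check: Δs_k = 3*(-k**2 - 3*k - 3)/(k**2 + 3*k + 2). ✓
Evaluate: s_(n+1) = 3*(-n**2 - 4*n - 3)/(n + 2); subtract s_(1) = -9/2 ⇒ S(n) = 3*n*(-2*n - 5)/(2*(n + 2)).

S(n) = \frac{3 n \left(- 2 n - 5\right)}{2 \left(n + 2\right)}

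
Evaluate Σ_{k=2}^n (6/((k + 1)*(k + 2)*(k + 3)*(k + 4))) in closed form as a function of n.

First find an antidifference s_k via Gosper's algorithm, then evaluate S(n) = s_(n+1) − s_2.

S(n) = (n**3 + 9*n**2 + 26*n - 36)/(30*(n**3 + 9*n**2 + 26*n + 24))

t_(k+1)/t_k = (k + 1)/(k + 5).
A = k + 1, B = k + 5, C = 1.
Key eq: (k + 1)·f(k+1) = (k + 4)·f(k) + (1).
Degrees (1,1,0) ⇒ d ≤ 3.
Coefficient equations give f(k) = k*(k**2 + 6*k + 11)/18.
Get s_k = R·t_k = k*(k**2 + 6*k + 11)/(3*(k + 1)*(k + 2)*(k + 3)) with R(k) = B(k−1)f(k)/C(k) = k*(k + 4)*(k**2 + 6*k + 11)/18.
Check: Δs_k = 6/(k**4 + 10*k**3 + 35*k**2 + 50*k + 24). ✓
Evaluate: s_(n+1) = (n**3 + 9*n**2 + 26*n + 18)/(3*(n**3 + 9*n**2 + 26*n + 24)); subtract s_(2) = 3/10 ⇒ S(n) = (n**3 + 9*n**2 + 26*n - 36)/(30*(n**3 + 9*n**2 + 26*n + 24)).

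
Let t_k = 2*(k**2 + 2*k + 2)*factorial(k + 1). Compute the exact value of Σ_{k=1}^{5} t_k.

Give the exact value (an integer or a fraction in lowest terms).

Compute t_(k+1)/t_k: get (k + 2)*(2*k + (k + 1)**2 + 4)/(k**2 + 2*k + 2).
Take A(k)=k + 2, B(k)=1, C(k)=k**2 + 2*k + 2.
Solve (k + 2)·f(k+1) − (1)·f(k) = k**2 + 2*k + 2.
deg f ≤ 1 (via 1,0,2).
A polynomial solution: f(k) = k.
Certificate R = B(k−1)f/C = k/(k**2 + 2*k + 2) gives s_k = 2*k*factorial(k + 1).
Δs = 2*(k**2 + 2*k + 2)*factorial(k + 1), as required.
Evaluate s at k=6 and k=1: 60480 and 4; difference 60476.

Σ = 60476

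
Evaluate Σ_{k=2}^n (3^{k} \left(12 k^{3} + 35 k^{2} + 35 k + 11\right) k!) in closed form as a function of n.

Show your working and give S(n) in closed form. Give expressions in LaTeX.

S(n) = 12 \cdot 3^{n} n^{3} n! + 39 \cdot 3^{n} n^{2} n! + 36 \cdot 3^{n} n n! + 9 \cdot 3^{n} n! - 288

t_(k+1)/t_k = 3*(12*k**4 + 83*k**3 + 212*k**2 + 234*k + 93)/(12*k**3 + 35*k**2 + 35*k + 11).
So A=3*k + 3 and B=1, with C=k**3 + 35*k**2/12 + 35*k/12 + 11/12.
Set up (3*k + 3)·f(k+1) − (1)·f(k) − (k**3 + 35*k**2/12 + 35*k/12 + 11/12) = 0.
deg f ≤ 2 (via 1,0,3).
Solving with deg f ≤ 2: f(k) = (4*k**2 + k - 2)/12.
Certificate R = B(k−1)f/C = (4*k**2 + k - 2)/(12*k**3 + 35*k**2 + 35*k + 11) gives s_k = 3**k*(4*k**2 + k - 2)*factorial(k).
s_(k+1) − s_k = 3**k*(12*k**3 + 35*k**2 + 35*k + 11)*factorial(k) = t_k.
Telescope: S(n) = s_(n+1) − s_(2) = 3**(n + 1)*(4*n**2 + 9*n + 3)*factorial(n + 1) − (288) = 12*3**n*n**3*factorial(n) + 39*3**n*n**2*factorial(n) + 36*3**n*n*factorial(n) + 9*3**n*factorial(n) - 288.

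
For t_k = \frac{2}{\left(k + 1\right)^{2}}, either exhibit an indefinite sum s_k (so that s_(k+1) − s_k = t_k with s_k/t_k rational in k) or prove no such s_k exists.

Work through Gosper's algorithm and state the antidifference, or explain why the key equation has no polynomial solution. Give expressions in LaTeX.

Step 1: r(k) = (k + 1)**2/(k + 2)**2.
So A=k**2 + 2*k + 1 and B=k**2 + 4*k + 4, with C=1.
Key eq: (k**2 + 2*k + 1)·f(k+1) = (k**2 + 2*k + 1)·f(k) + (1).
deg f ≤ 0 (via 2,2,0).
f = c0 ⇒ A·f(k+1) − B(k−1)·f(k) − C = -1. The system {-1 = 0} is inconsistent; no antidifference.

none — t_k is not Gosper-summable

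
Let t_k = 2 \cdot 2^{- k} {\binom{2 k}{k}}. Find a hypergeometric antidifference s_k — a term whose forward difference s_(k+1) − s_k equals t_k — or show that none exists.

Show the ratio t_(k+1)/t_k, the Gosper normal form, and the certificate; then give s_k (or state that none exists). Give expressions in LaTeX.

not Gosper-summable; s_k does not exist

Compute t_(k+1)/t_k: get (2*k + 1)/(k + 1).
Take A(k)=2*k + 1, B(k)=k + 1, C(k)=1.
Need (2*k + 1)·f(k+1) − (k)·f(k) = 1.
deg f ≤ -1 (via 1,1,0).
Bound -1 < 0, so the key equation has no polynomial solution.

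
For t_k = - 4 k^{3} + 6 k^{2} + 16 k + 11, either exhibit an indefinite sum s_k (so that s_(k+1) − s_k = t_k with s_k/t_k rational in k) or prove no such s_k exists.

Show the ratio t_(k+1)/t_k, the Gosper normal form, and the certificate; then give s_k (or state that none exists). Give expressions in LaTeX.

t_(k+1)/t_k = (4*k**3 + 6*k**2 - 16*k - 29)/(4*k**3 - 6*k**2 - 16*k - 11).
So A=1 and B=1, with C=k**3 - 3*k**2/2 - 4*k - 11/4.
Solve (1)·f(k+1) − (1)·f(k) = k**3 - 3*k**2/2 - 4*k - 11/4.
d = 4 from the (0,0,3) case.
A polynomial solution: f(k) = k*(k**3 - 4*k**2 - 4*k - 4)/4.
Then R = B(k−1)f/C = k*(k**3 - 4*k**2 - 4*k - 4)/(4*k**3 - 6*k**2 - 16*k - 11), so s_k = R(k)·t_k = k*(-k**3 + 4*k**2 + 4*k + 4).
Verify: -4*k**3 + 6*k**2 + 16*k + 11 matches t_k.

s_k = k \left(- k^{3} + 4 k^{2} + 4 k + 4\right)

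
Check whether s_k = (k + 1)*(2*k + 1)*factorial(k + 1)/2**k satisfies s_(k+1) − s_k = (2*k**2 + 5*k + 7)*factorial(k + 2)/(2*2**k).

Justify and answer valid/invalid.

s_(k+1) = (k + 2)*(2*k + 3)*factorial(k + 2)/(2*2**k)
s_(k+1) − s_k = (2*k**3 + 7*k**2 + 14*k + 10)*factorial(k + 1)/(2*2**k)
(s_(k+1) − s_k) − t_k = -(2*k**2 + 3*k + 4)*factorial(k + 1)/(2*2**k)

Invalid: residual -(2*k**2 + 3*k + 4)*factorial(k + 1)/(2*2**k) ≠ 0.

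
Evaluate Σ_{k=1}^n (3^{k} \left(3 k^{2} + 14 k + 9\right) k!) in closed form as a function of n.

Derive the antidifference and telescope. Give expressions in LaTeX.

S(n) = 3 \cdot 3^{n} n^{2} n! + 15 \cdot 3^{n} n n! + 12 \cdot 3^{n} n! - 12

Ratio r(k) = 3*(3*k**3 + 23*k**2 + 46*k + 26)/(3*k**2 + 14*k + 9).
Take A(k)=3*k + 3, B(k)=1, C(k)=k**2 + 14*k/3 + 3.
Solve (3*k + 3)·f(k+1) − (1)·f(k) = k**2 + 14*k/3 + 3.
d = 1 from the (1,0,2) case.
Solve for f: f(k) = (k + 3)/3 (degree 1 ≤ 1).
Get s_k = R·t_k = 3**k*(k + 3)*factorial(k) with R(k) = B(k−1)f(k)/C(k) = (k + 3)/(3*k**2 + 14*k + 9).
s_(k+1) − s_k = 3**k*(3*k**2 + 14*k + 9)*factorial(k) = t_k.
s_(n+1) = 3**(n + 1)*(n + 4)*factorial(n + 1) and s_(1) = 12, so S(n) = 3*3**n*n**2*factorial(n) + 15*3**n*n*factorial(n) + 12*3**n*factorial(n) - 12.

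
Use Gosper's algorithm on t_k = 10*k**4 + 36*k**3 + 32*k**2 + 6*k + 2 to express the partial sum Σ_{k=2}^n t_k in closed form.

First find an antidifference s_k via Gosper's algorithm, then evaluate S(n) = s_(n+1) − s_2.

r(k) = (5*k**4 + 38*k**3 + 100*k**2 + 109*k + 43)/(5*k**4 + 18*k**3 + 16*k**2 + 3*k + 1) after simplifying.
So A=1 and B=1, with C=k**4 + 18*k**3/5 + 16*k**2/5 + 3*k/5 + 1/5.
Need (1)·f(k+1) − (1)·f(k) = k**4 + 18*k**3/5 + 16*k**2/5 + 3*k/5 + 1/5.
Bound: deg f ≤ 5.
Solving with deg f ≤ 5: f(k) = k*(k**4 + 2*k**3 - 2*k**2 - 2*k + 2)/5.
Get s_k = R·t_k = 2*k*(k**4 + 2*k**3 - 2*k**2 - 2*k + 2) with R(k) = B(k−1)f(k)/C(k) = k*(k**4 + 2*k**3 - 2*k**2 - 2*k + 2)/(5*k**4 + 18*k**3 + 16*k**2 + 3*k + 1).
Verify: 10*k**4 + 36*k**3 + 32*k**2 + 6*k + 2 matches t_k.
Σ_(k=2)^n t_k = s_(n+1) − s_(2) = (2*n**5 + 14*n**4 + 32*n**3 + 28*n**2 + 10*n + 2) − (88), i.e. 2*n**5 + 14*n**4 + 32*n**3 + 28*n**2 + 10*n - 86.

S(n) = 2*n**5 + 14*n**4 + 32*n**3 + 28*n**2 + 10*n - 86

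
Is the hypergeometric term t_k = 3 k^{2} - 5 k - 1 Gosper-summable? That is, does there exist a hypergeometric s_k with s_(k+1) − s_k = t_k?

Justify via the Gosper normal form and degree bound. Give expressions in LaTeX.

Yes. s_k = k \left(k^{2} - 4 k + 2\right).

Compute t_(k+1)/t_k: get (3*k**2 + k - 3)/(3*k**2 - 5*k - 1).
Gosper form: A/B · C(k+1)/C(k) with A=1, B=1, C=k**2 - 5*k/3 - 1/3.
Solve (1)·f(k+1) − (1)·f(k) = k**2 - 5*k/3 - 1/3.
From deg A=0, deg B=0, deg C=2: d=3.
Coefficient equations give f(k) = k*(k**2 - 4*k + 2)/3.
Certificate R = B(k−1)f/C = k*(k**2 - 4*k + 2)/(3*k**2 - 5*k - 1) gives s_k = k*(k**2 - 4*k + 2).
Verify: 3*k**2 - 5*k - 1 matches t_k.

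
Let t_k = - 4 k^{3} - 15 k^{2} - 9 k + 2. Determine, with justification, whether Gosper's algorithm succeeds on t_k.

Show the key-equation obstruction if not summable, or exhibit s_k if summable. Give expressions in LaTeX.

Compute t_(k+1)/t_k: get (4*k**3 + 27*k**2 + 51*k + 26)/(4*k**3 + 15*k**2 + 9*k - 2).
So A=1 and B=1, with C=k**3 + 15*k**2/4 + 9*k/4 - 1/2.
Set up (1)·f(k+1) − (1)·f(k) − (k**3 + 15*k**2/4 + 9*k/4 - 1/2) = 0.
Bound: deg f ≤ 4.
A polynomial solution: f(k) = k*(k + 1)*(k**2 + 2*k - 4)/4.
Get s_k = R·t_k = k*(-k**3 - 3*k**2 + 2*k + 4) with R(k) = B(k−1)f(k)/C(k) = k*(k**2 + 2*k - 4)/(4*k**2 + 11*k - 2).
Check: Δs_k = -4*k**3 - 15*k**2 - 9*k + 2. ✓

Yes. s_k = k \left(- k^{3} - 3 k^{2} + 2 k + 4\right).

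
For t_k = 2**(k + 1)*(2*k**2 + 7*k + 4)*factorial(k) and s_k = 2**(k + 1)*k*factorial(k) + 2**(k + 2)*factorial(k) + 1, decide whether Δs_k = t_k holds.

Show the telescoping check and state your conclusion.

s_(k+1) = 4*2**k*k**2*factorial(k) + 16*2**k*k*factorial(k) + 12*2**k*factorial(k) + 1
s_(k+1) − s_k = 2**(k + 1)*(2*k**2 + 7*k + 4)*factorial(k)
(s_(k+1) − s_k) − t_k = 0

valid (s_(k+1) − s_k reduces to t_k)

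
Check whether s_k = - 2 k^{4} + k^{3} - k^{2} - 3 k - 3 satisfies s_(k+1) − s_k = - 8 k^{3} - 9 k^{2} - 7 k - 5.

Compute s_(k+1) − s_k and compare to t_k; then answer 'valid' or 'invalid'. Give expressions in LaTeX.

s_(k+1) = -3*k - 2*(k + 1)**4 + (k + 1)**3 - (k + 1)**2 - 6
s_(k+1) − s_k = -8*k**3 - 9*k**2 - 7*k - 5
(s_(k+1) − s_k) − t_k = 0

valid; difference matches t_k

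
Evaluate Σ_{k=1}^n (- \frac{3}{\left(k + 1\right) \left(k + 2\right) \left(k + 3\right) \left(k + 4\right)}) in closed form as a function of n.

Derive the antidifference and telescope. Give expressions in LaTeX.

S(n) = \frac{n \left(- n^{2} - 9 n - 26\right)}{24 \left(n^{3} + 9 n^{2} + 26 n + 24\right)}

Ratio r(k) = (k + 1)/(k + 5).
Gosper form: A/B · C(k+1)/C(k) with A=k + 1, B=k + 5, C=1.
Solve (k + 1)·f(k+1) − (k + 4)·f(k) = 1.
d = 3 from the (1,1,0) case.
Solving with deg f ≤ 3: f(k) = k*(k**2 + 6*k + 11)/18.
So s_k = (B(k−1)f/C)·t_k = (k*(k + 4)*(k**2 + 6*k + 11)/18)·t_k = k*(-k**2 - 6*k - 11)/(6*(k + 1)*(k + 2)*(k + 3)).
s_(k+1) − s_k = -3/(k**4 + 10*k**3 + 35*k**2 + 50*k + 24) = t_k.
Evaluate: s_(n+1) = (-n**3 - 9*n**2 - 26*n - 18)/(6*(n**3 + 9*n**2 + 26*n + 24)); subtract s_(1) = -1/8 ⇒ S(n) = n*(-n**2 - 9*n - 26)/(24*(n**3 + 9*n**2 + 26*n + 24)).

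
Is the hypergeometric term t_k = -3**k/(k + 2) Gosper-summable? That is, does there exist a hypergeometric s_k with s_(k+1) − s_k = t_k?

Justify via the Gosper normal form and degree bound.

Compute t_(k+1)/t_k: get 3*(k + 2)/(k + 3).
Take A(k)=3*k + 6, B(k)=k + 3, C(k)=1.
Set up (3*k + 6)·f(k+1) − (k + 2)·f(k) − (1) = 0.
deg f ≤ -1 (via 1,1,0).
d = -1 < 0 ⇒ no nonzero polynomial f; not summable.

No — negative degree bound, so no certificate f.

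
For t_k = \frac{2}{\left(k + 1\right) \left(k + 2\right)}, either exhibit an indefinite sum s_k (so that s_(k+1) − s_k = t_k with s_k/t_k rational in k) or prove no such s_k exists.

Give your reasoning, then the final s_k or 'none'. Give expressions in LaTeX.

s_k = \frac{2 k}{k + 1}

Step 1: r(k) = (k + 1)/(k + 3).
Take A(k)=k + 1, B(k)=k + 3, C(k)=1.
f must satisfy (k + 1)·f(k+1) − (k + 2)·f(k) = 1.
From deg A=1, deg B=1, deg C=0: d=1.
Solve for f: f(k) = k (degree 1 ≤ 1).
R(k) = B(k−1)·f(k)/C(k) = k*(k + 2); s_k = R·t_k = 2*k/(k + 1).
s_(k+1) − s_k = 2/(k**2 + 3*k + 2) = t_k.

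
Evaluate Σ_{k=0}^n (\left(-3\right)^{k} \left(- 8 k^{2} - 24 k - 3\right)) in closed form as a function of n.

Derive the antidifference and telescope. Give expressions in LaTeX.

S(n) = - 6 \left(-3\right)^{n} n^{2} - 21 \left(-3\right)^{n} n - 6 \left(-3\right)^{n} + 3

Step 1: r(k) = 3*(-8*k**2 - 40*k - 35)/(8*k**2 + 24*k + 3).
Take A(k)=-3, B(k)=1, C(k)=k**2 + 3*k + 3/8.
Key eq: (-3)·f(k+1) = (1)·f(k) + (k**2 + 3*k + 3/8).
deg f ≤ 2 (via 0,0,2).
Coefficient equations give f(k) = -(2*k**2 + 3*k - 3)/8.
Certificate R = B(k−1)f/C = -(2*k**2 + 3*k - 3)/(8*k**2 + 24*k + 3) gives s_k = (-3)**k*(2*k**2 + 3*k - 3).
Verify: (-3)**k*(-8*k**2 - 24*k - 3) matches t_k.
Evaluate: s_(n+1) = (-3)**(n + 1)*(2*n**2 + 7*n + 2); subtract s_(0) = -3 ⇒ S(n) = -6*(-3)**n*n**2 - 21*(-3)**n*n - 6*(-3)**n + 3.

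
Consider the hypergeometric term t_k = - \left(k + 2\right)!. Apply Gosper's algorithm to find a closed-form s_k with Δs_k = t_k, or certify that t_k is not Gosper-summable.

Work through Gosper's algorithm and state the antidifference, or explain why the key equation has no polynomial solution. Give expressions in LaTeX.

Step 1: r(k) = k + 3.
Normal form (A,B,C) = (k + 3, 1, 1).
Set up (k + 3)·f(k+1) − (1)·f(k) − (1) = 0.
Bound: deg f ≤ -1.
Negative degree bound (-1): no f exists, t_k not Gosper-summable.

not Gosper-summable; s_k does not exist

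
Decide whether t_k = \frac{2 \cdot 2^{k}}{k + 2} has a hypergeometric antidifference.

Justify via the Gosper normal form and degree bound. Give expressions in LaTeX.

The ratio is 2*(k + 2)/(k + 3).
Normal form (A,B,C) = (2*k + 4, k + 3, 1).
Solve (2*k + 4)·f(k+1) − (k + 2)·f(k) = 1.
From deg A=1, deg B=1, deg C=0: d=-1.
d = -1 < 0 ⇒ no nonzero polynomial f; not summable.

No — negative degree bound, so no certificate f.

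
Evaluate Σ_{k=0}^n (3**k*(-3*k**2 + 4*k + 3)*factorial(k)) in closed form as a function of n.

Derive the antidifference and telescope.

S(n) = -3*3**n*n**2*factorial(n) + 3*3**n*n*factorial(n) + 6*3**n*factorial(n) - 3

Compute t_(k+1)/t_k: get 3*(3*k**3 + 5*k**2 - 2*k - 4)/(3*k**2 - 4*k - 3).
Gosper form: A/B · C(k+1)/C(k) with A=3*k + 3, B=1, C=k**2 - 4*k/3 - 1.
Key eq: (3*k + 3)·f(k+1) = (1)·f(k) + (k**2 - 4*k/3 - 1).
d = 1 from the (1,0,2) case.
Solve for f: f(k) = (k - 3)/3 (degree 1 ≤ 1).
So s_k = (B(k−1)f/C)·t_k = ((k - 3)/(3*k**2 - 4*k - 3))·t_k = -3**k*(k - 3)*factorial(k).
s_(k+1) − s_k = 3**k*(-3*k**2 + 4*k + 3)*factorial(k) = t_k.
s_(n+1) = -3**(n + 1)*(n - 2)*factorial(n + 1) and s_(0) = 3, so S(n) = -3*3**n*n**2*factorial(n) + 3*3**n*n*factorial(n) + 6*3**n*factorial(n) - 3.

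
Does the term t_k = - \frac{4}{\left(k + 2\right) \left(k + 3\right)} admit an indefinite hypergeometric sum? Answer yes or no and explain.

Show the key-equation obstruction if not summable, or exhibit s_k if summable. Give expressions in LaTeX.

t_(k+1)/t_k = (k + 2)/(k + 4).
Take A(k)=k + 2, B(k)=k + 4, C(k)=1.
Need (k + 2)·f(k+1) − (k + 3)·f(k) = 1.
Degrees (1,1,0) ⇒ d ≤ 1.
Solve for f: f(k) = k/2 (degree 1 ≤ 1).
Then R = B(k−1)f/C = k*(k + 3)/2, so s_k = R(k)·t_k = -2*k/(k + 2).
s_(k+1) − s_k = -4/(k**2 + 5*k + 6) = t_k.

Yes. s_k = - \frac{2 k}{k + 2}.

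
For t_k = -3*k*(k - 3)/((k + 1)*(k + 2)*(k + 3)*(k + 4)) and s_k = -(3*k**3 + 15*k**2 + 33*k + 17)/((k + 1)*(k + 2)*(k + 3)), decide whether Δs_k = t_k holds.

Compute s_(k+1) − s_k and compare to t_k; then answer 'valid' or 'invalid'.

valid; difference matches t_k

s_(k+1) = (-33*k - 3*(k + 1)**3 - 15*(k + 1)**2 - 50)/((k + 2)*(k + 3)*(k + 4))
s_(k+1) − s_k = 3*k*(3 - k)/(k**4 + 10*k**3 + 35*k**2 + 50*k + 24)
(s_(k+1) − s_k) − t_k = 0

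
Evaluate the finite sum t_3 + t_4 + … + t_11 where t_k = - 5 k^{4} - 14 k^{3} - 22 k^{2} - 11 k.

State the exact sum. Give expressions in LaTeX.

Σ = -272358

Compute t_(k+1)/t_k: get (5*k**4 + 34*k**3 + 94*k**2 + 117*k + 52)/(k*(5*k**3 + 14*k**2 + 22*k + 11)).
Normal form (A,B,C) = (1, 1, k**4 + 14*k**3/5 + 22*k**2/5 + 11*k/5).
Solve (1)·f(k+1) − (1)·f(k) = k**4 + 14*k**3/5 + 22*k**2/5 + 11*k/5.
d = 5 from the (0,0,4) case.
A polynomial solution: f(k) = k*(k - 1)*(k**3 + 2*k**2 + 4*k + 2)/5.
So s_k = (B(k−1)f/C)·t_k = ((k - 1)*(k**3 + 2*k**2 + 4*k + 2)/(5*k**3 + 14*k**2 + 22*k + 11))·t_k = k*(-k**4 - k**3 - 2*k**2 + 2*k + 2).
s_(k+1) − s_k = k*(-5*k**3 - 14*k**2 - 22*k - 11) = t_k.
Σ_(k=3)^(11) t_k = s_(12) − s_(3) = -272712 − (-354) = -272358.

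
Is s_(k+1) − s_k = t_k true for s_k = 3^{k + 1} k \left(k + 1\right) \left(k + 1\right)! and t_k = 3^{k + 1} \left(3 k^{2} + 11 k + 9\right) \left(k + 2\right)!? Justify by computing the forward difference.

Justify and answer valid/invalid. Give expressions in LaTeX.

s_(k+1) = 3**(k + 2)*(k + 1)*(k + 2)*factorial(k + 2)
s_(k+1) − s_k = 3**(k + 1)*(k + 1)*(3*k**2 + 11*k + 12)*factorial(k + 1)
(s_(k+1) − s_k) − t_k = -3**(k + 1)*(3*k**2 + 8*k + 6)*factorial(k + 1)

Invalid: residual - 3^{k + 1} \left(3 k^{2} + 8 k + 6\right) \left(k + 1\right)! ≠ 0.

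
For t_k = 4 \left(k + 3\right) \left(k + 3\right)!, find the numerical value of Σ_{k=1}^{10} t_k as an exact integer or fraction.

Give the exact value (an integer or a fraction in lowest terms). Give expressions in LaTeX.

Σ = 348713164704

r(k) = (k + 4)**2/(k + 3) after simplifying.
Factor: A=k + 4; B=1; C=k + 3.
Solve (k + 4)·f(k+1) − (1)·f(k) = k + 3.
d = 0 from the (1,0,1) case.
Coefficient equations give f(k) = 1.
Get s_k = R·t_k = 4*factorial(k + 3) with R(k) = B(k−1)f(k)/C(k) = 1/(k + 3).
Check: Δs_k = 4*(k + 3)*factorial(k + 3). ✓
Evaluate s at k=11 and k=1: 348713164800 and 96; difference 348713164704.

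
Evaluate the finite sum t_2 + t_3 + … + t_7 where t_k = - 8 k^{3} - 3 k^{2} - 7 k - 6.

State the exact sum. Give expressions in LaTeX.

Σ = -6906

r(k) = (8*k**3 + 27*k**2 + 37*k + 24)/(8*k**3 + 3*k**2 + 7*k + 6) after simplifying.
A = 1, B = 1, C = k**3 + 3*k**2/8 + 7*k/8 + 3/4.
Set up (1)·f(k+1) − (1)·f(k) − (k**3 + 3*k**2/8 + 7*k/8 + 3/4) = 0.
Degrees (0,0,3) ⇒ d ≤ 4.
A polynomial solution: f(k) = k*(2*k + 1)*(k**2 - 2*k + 3)/8.
Then R = B(k−1)f/C = k*(2*k + 1)*(k**2 - 2*k + 3)/(8*k**3 + 3*k**2 + 7*k + 6), so s_k = R(k)·t_k = k*(-2*k**3 + 3*k**2 - 4*k - 3).
Δs = -8*k**3 - 3*k**2 - 7*k - 6, as required.
Telescoping: Σ = s_(8) − s_(2) = -6936 − (-30) = -6906.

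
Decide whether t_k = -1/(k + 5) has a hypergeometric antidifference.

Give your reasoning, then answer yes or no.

Compute t_(k+1)/t_k: get (k + 5)/(k + 6).
Gosper form: A/B · C(k+1)/C(k) with A=k + 5, B=k + 6, C=1.
Solve (k + 5)·f(k+1) − (k + 5)·f(k) = 1.
Bound: deg f ≤ 0.
Write f(k) = c0. Then LHS − RHS = -1, requiring -1 = 0: contradictory. No certificate.

No; the coefficient equations for f are inconsistent.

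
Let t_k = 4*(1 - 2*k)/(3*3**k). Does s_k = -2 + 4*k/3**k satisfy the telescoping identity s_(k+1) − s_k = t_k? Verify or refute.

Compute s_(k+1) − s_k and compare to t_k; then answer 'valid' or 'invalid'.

s_(k+1) = 4*3**(-k - 1)*(k + 1) - 2
s_(k+1) − s_k = 4*(1 - 2*k)/(3*3**k)
(s_(k+1) − s_k) − t_k = 0

Valid: the claim telescopes to t_k.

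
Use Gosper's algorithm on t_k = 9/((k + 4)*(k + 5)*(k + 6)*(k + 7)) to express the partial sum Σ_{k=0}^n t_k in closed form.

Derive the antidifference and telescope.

S(n) = (n**3 + 18*n**2 + 107*n + 90)/(40*(n**3 + 18*n**2 + 107*n + 210))

Compute t_(k+1)/t_k: get (k + 4)/(k + 8).
A = k + 4, B = k + 8, C = 1.
Solve (k + 4)·f(k+1) − (k + 7)·f(k) = 1.
Degrees (1,1,0) ⇒ d ≤ 3.
Solving with deg f ≤ 3: f(k) = k*(k**2 + 15*k + 74)/360.
Then R = B(k−1)f/C = k*(k + 7)*(k**2 + 15*k + 74)/360, so s_k = R(k)·t_k = k*(k**2 + 15*k + 74)/(40*(k + 4)*(k + 5)*(k + 6)).
Verify: 9/(k**4 + 22*k**3 + 179*k**2 + 638*k + 840) matches t_k.
Σ_(k=0)^n t_k = s_(n+1) − s_(0) = ((n**3 + 18*n**2 + 107*n + 90)/(40*(n**3 + 18*n**2 + 107*n + 210))) − (0), i.e. (n**3 + 18*n**2 + 107*n + 90)/(40*(n**3 + 18*n**2 + 107*n + 210)).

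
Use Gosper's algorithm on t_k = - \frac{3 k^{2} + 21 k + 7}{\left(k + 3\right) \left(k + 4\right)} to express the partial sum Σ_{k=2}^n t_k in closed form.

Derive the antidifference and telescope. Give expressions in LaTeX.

The ratio is (k + 3)*(21*k + 3*(k + 1)**2 + 28)/((k + 5)*(3*k**2 + 21*k + 7)).
A = k + 3, B = k + 5, C = k**2 + 7*k + 7/3.
Set up (k + 3)·f(k+1) − (k + 4)·f(k) − (k**2 + 7*k + 7/3) = 0.
Bound: deg f ≤ 2.
Solve for f: f(k) = k*(9*k - 2)/9 (degree 2 ≤ 2).
Certificate R = B(k−1)f/C = k*(k + 4)*(9*k - 2)/(3*(3*k**2 + 21*k + 7)) gives s_k = k*(2 - 9*k)/(3*(k + 3)).
Check: Δs_k = (-3*k**2 - 21*k - 7)/(k**2 + 7*k + 12). ✓
Evaluate: s_(n+1) = (-9*n**2 - 16*n - 7)/(3*(n + 4)); subtract s_(2) = -32/15 ⇒ S(n) = (-15*n**2 - 16*n + 31)/(5*(n + 4)).

S(n) = \frac{- 15 n^{2} - 16 n + 31}{5 \left(n + 4\right)}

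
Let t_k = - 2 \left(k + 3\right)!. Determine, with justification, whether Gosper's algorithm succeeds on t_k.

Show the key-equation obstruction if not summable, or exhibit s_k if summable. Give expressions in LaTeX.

t_(k+1)/t_k = k + 4.
A = k + 4, B = 1, C = 1.
f must satisfy (k + 4)·f(k+1) − (1)·f(k) = 1.
d = -1 from the (1,0,0) case.
deg f ≤ -1 is impossible — no certificate.

No. Not Gosper-summable.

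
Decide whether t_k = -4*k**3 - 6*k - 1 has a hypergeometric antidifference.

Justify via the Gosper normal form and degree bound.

Yes. s_k = k*(-k**3 + 2*k**2 - 4*k + 2).

The ratio is (6*k + 4*(k + 1)**3 + 7)/(4*k**3 + 6*k + 1).
Take A(k)=1, B(k)=1, C(k)=k**3 + 3*k/2 + 1/4.
Key eq: (1)·f(k+1) = (1)·f(k) + (k**3 + 3*k/2 + 1/4).
From deg A=0, deg B=0, deg C=3: d=4.
A polynomial solution: f(k) = k*(k**3 - 2*k**2 + 4*k - 2)/4.
Get s_k = R·t_k = k*(-k**3 + 2*k**2 - 4*k + 2) with R(k) = B(k−1)f(k)/C(k) = k*(k**3 - 2*k**2 + 4*k - 2)/(4*k**3 + 6*k + 1).
Δs = -4*k**3 - 6*k - 1, as required.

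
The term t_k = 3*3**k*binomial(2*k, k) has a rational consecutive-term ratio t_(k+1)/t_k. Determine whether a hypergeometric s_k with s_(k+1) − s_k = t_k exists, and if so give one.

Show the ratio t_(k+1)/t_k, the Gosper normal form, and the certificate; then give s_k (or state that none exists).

Step 1: r(k) = 6*(2*k + 1)/(k + 1).
Normal form (A,B,C) = (12*k + 6, k + 1, 1).
Solve (12*k + 6)·f(k+1) − (k)·f(k) = 1.
deg f ≤ -1 (via 1,1,0).
Negative degree bound (-1): no f exists, t_k not Gosper-summable.

no hypergeometric antidifference exists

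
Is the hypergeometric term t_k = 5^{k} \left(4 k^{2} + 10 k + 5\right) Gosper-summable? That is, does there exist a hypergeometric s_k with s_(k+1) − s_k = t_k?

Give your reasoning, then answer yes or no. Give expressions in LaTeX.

Compute t_(k+1)/t_k: get 5*(4*k**2 + 18*k + 19)/(4*k**2 + 10*k + 5).
A = 5, B = 1, C = k**2 + 5*k/2 + 5/4.
Key eq: (5)·f(k+1) = (1)·f(k) + (k**2 + 5*k/2 + 5/4).
deg f ≤ 2 (via 0,0,2).
Match coefficients ⇒ f(k) = k**2/4.
So s_k = (B(k−1)f/C)·t_k = (k**2/(4*k**2 + 10*k + 5))·t_k = 5**k*k**2.
Δs = 5**k*(-k**2 + 5*(k + 1)**2), as required.

Yes. s_k = 5^{k} k^{2}.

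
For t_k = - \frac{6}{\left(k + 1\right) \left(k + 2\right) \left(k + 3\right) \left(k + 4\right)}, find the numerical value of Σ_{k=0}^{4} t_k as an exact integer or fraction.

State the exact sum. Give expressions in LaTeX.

Σ = -55/168

t_(k+1)/t_k = (k + 1)/(k + 5).
Take A(k)=k + 1, B(k)=k + 5, C(k)=1.
f must satisfy (k + 1)·f(k+1) − (k + 4)·f(k) = 1.
deg f ≤ 3 (via 1,1,0).
A polynomial solution: f(k) = k*(k**2 + 6*k + 11)/18.
Get s_k = R·t_k = k*(-k**2 - 6*k - 11)/(3*(k + 1)*(k + 2)*(k + 3)) with R(k) = B(k−1)f(k)/C(k) = k*(k + 4)*(k**2 + 6*k + 11)/18.
Verify: -6/(k**4 + 10*k**3 + 35*k**2 + 50*k + 24) matches t_k.
Sum = s_(5) − s_(0); s_(5) = -55/168, s_(0) = 0 ⇒ -55/168.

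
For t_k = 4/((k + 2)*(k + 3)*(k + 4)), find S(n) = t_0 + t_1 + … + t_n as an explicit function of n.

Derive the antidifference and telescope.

t_(k+1)/t_k = (k + 2)/(k + 5).
So A=k + 2 and B=k + 5, with C=1.
Solve (k + 2)·f(k+1) − (k + 4)·f(k) = 1.
From deg A=1, deg B=1, deg C=0: d=2.
A polynomial solution: f(k) = k*(k + 5)/12.
So s_k = (B(k−1)f/C)·t_k = (k*(k + 4)*(k + 5)/12)·t_k = k*(k + 5)/(3*(k + 2)*(k + 3)).
Verify: 4/(k**3 + 9*k**2 + 26*k + 24) matches t_k.
Σ_(k=0)^n t_k = s_(n+1) − s_(0) = ((n**2 + 7*n + 6)/(3*(n**2 + 7*n + 12))) − (0), i.e. (n**2 + 7*n + 6)/(3*(n**2 + 7*n + 12)).

S(n) = (n**2 + 7*n + 6)/(3*(n**2 + 7*n + 12))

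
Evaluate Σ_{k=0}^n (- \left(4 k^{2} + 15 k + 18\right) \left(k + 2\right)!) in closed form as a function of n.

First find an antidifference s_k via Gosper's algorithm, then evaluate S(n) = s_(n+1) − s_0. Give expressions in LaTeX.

S(n) = - 4 n \left(n + 3\right)! - 7 \left(n + 3\right)! + 6

Step 1: r(k) = (k + 3)*(15*k + 4*(k + 1)**2 + 33)/(4*k**2 + 15*k + 18).
Gosper form: A/B · C(k+1)/C(k) with A=k + 3, B=1, C=k**2 + 15*k/4 + 9/2.
Key eq: (k + 3)·f(k+1) = (1)·f(k) + (k**2 + 15*k/4 + 9/2).
Degrees (1,0,2) ⇒ d ≤ 1.
Match coefficients ⇒ f(k) = (4*k + 3)/4.
R(k) = B(k−1)·f(k)/C(k) = (4*k + 3)/(4*k**2 + 15*k + 18); s_k = R·t_k = -(4*k + 3)*factorial(k + 2).
s_(k+1) − s_k = -(4*k**2 + 15*k + 18)*factorial(k + 2) = t_k.
Σ_(k=0)^n t_k = s_(n+1) − s_(0) = (-(4*n + 7)*factorial(n + 3)) − (-6), i.e. -4*n*factorial(n + 3) - 7*factorial(n + 3) + 6.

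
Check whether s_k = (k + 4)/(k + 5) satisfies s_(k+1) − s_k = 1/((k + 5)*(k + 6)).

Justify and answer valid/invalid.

Valid — Δs_k = t_k.

s_(k+1) = (k + 5)/(k + 6)
s_(k+1) − s_k = 1/(k**2 + 11*k + 30)
(s_(k+1) − s_k) − t_k = 0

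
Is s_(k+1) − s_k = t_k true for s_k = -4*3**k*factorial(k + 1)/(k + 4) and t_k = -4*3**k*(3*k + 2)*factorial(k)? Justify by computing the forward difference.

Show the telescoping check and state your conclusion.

Invalid: residual 12*3**k*(3*k**2 + 14*k + 7)*factorial(k)/((k + 4)*(k + 5)) ≠ 0.

s_(k+1) = -12*3**k*factorial(k + 2)/(k + 5)
s_(k+1) − s_k = -4*3**k*(3*k**2 + 17*k + 19)*factorial(k + 1)/((k + 4)*(k + 5))
(s_(k+1) − s_k) − t_k = 12*3**k*(3*k**2 + 14*k + 7)*factorial(k)/((k + 4)*(k + 5))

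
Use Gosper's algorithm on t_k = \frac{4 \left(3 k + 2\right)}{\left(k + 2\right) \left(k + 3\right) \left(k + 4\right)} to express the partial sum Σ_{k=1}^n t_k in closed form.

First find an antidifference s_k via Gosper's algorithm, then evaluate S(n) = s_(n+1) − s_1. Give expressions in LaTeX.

t_(k+1)/t_k = (k + 2)*(3*k + 5)/((k + 5)*(3*k + 2)).
Gosper form: A/B · C(k+1)/C(k) with A=k + 2, B=k + 5, C=k + 2/3.
Key eq: (k + 2)·f(k+1) = (k + 4)·f(k) + (k + 2/3).
d = 2 from the (1,1,1) case.
A polynomial solution: f(k) = k*(2*k + 1)/9.
So s_k = (B(k−1)f/C)·t_k = (k*(k + 4)*(2*k + 1)/(3*(3*k + 2)))·t_k = 4*k*(2*k + 1)/(3*(k + 2)*(k + 3)).
Δs = 4*(3*k + 2)/(k**3 + 9*k**2 + 26*k + 24), as required.
Evaluate: s_(n+1) = 4*(2*n**2 + 5*n + 3)/(3*(n**2 + 7*n + 12)); subtract s_(1) = 1/3 ⇒ S(n) = n*(7*n + 13)/(3*(n**2 + 7*n + 12)).

S(n) = \frac{n \left(7 n + 13\right)}{3 \left(n^{2} + 7 n + 12\right)}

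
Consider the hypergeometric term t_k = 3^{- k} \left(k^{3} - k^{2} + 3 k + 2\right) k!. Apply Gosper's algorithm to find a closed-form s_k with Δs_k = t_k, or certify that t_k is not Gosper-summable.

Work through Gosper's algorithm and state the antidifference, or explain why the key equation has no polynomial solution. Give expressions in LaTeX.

s_k = 3^{1 - k} \left(k^{2} - k - 1\right) k!

Compute t_(k+1)/t_k: get (k + 1)*(3*k + (k + 1)**3 - (k + 1)**2 + 5)/(3*(k**3 - k**2 + 3*k + 2)).
A = k/3 + 1/3, B = 1, C = k**3 - k**2 + 3*k + 2.
Need (k/3 + 1/3)·f(k+1) − (1)·f(k) = k**3 - k**2 + 3*k + 2.
Bound: deg f ≤ 2.
Solving with deg f ≤ 2: f(k) = 3*(k**2 - k - 1).
R(k) = B(k−1)·f(k)/C(k) = 3*(k**2 - k - 1)/(k**3 - k**2 + 3*k + 2); s_k = R·t_k = 3**(1 - k)*(k**2 - k - 1)*factorial(k).
Check: Δs_k = (k**3 - k**2 + 3*k + 2)*factorial(k)/3**k. ✓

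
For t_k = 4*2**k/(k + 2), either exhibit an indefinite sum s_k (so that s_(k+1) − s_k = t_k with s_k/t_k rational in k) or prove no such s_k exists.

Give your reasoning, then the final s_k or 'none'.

Ratio r(k) = 2*(k + 2)/(k + 3).
Normal form (A,B,C) = (2*k + 4, k + 3, 1).
f must satisfy (2*k + 4)·f(k+1) − (k + 2)·f(k) = 1.
From deg A=1, deg B=1, deg C=0: d=-1.
Negative degree bound (-1): no f exists, t_k not Gosper-summable.

not Gosper-summable; s_k does not exist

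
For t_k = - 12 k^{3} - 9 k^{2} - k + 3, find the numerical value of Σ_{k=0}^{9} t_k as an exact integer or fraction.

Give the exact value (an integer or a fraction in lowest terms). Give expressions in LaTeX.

The ratio is (12*k**3 + 45*k**2 + 55*k + 19)/(12*k**3 + 9*k**2 + k - 3).
Normal form (A,B,C) = (1, 1, k**3 + 3*k**2/4 + k/12 - 1/4).
Solve (1)·f(k+1) − (1)·f(k) = k**3 + 3*k**2/4 + k/12 - 1/4.
Degrees (0,0,3) ⇒ d ≤ 4.
Match coefficients ⇒ f(k) = k*(3*k**3 - 3*k**2 - k - 2)/12.
Certificate R = B(k−1)f/C = k*(3*k**3 - 3*k**2 - k - 2)/(12*k**3 + 9*k**2 + k - 3) gives s_k = k*(-3*k**3 + 3*k**2 + k + 2).
Check: Δs_k = -12*k**3 - 9*k**2 - k + 3. ✓
Telescoping: Σ = s_(10) − s_(0) = -26880 − (0) = -26880.

Σ = -26880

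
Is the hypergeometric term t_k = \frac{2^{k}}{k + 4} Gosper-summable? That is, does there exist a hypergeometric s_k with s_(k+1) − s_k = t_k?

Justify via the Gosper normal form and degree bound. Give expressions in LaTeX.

No — negative degree bound, so no certificate f.

Ratio r(k) = 2*(k + 4)/(k + 5).
Take A(k)=2*k + 8, B(k)=k + 5, C(k)=1.
Need (2*k + 8)·f(k+1) − (k + 4)·f(k) = 1.
deg f ≤ -1 (via 1,1,0).
d = -1 < 0 ⇒ no nonzero polynomial f; not summable.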